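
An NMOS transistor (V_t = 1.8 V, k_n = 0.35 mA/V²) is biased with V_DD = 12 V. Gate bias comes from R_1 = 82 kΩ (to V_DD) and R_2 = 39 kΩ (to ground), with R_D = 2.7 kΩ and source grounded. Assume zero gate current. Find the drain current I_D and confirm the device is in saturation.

V_G = V_DD·R_2/(R_1+R_2) = 12×39/121 = 3.87 V. With the source grounded, V_GS = V_G = 3.87 V.
Assume saturation: I_D = (k_n/2)(V_GS − V_t)² = (0.35/2)×(3.87 − 1.8)² = 0.175×2.07² = 0.748 mA.
V_DS = V_DD − I_D·R_D = 12 − 0.748×2.7 = 9.98 V.
Saturation requires V_DS ≥ V_GS − V_t = 2.07 V; 9.98 ≥ 2.07 ✓.

I_D ≈ 0.75 mA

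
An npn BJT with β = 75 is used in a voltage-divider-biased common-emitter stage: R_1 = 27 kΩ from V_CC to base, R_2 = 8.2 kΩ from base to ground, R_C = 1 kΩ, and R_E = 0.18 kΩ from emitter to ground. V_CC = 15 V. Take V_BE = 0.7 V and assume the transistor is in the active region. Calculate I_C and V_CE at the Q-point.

Thevenize the base divider: V_Th = V_CC·R_2/(R_1+R_2) = 15×8.2/35.2 = 3.49 V, R_Th = R_1‖R_2 = 6.29 kΩ.
Base-emitter loop: V_Th = I_B·R_Th + V_BE + (β+1)I_B·R_E, so I_B = (3.49 − 0.7) / (6.29 + 76×0.18) = 0.14 mA.
I_C = β·I_B = 75×0.14 = 10.5 mA, and I_E = (β+1)I_B = 10.6 mA.
V_CE = V_CC − I_C·R_C − I_E·R_E = 15 − 10.5×1 − 10.6×0.18 = 2.59 V.
V_CE = 2.59 V > 0.2 V confirms active-region operation.

I_C ≈ 10 mA, V_CE ≈ 2.6 V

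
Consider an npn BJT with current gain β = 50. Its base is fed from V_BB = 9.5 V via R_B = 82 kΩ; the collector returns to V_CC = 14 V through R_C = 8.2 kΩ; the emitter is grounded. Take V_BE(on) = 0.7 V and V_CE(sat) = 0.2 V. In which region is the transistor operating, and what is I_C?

Assume active: I_B = (9.5 − 0.7)/82 = 0.107 mA, giving I_C = β·I_B = 5.37 mA.
But then V_CE = 14 − 5.37×8.2 = -30 V < V_CE(sat) = 0.2 V — impossible in the active region.
So the transistor is saturated. With V_CE = 0.2 V, I_C = (V_CC − 0.2)/R_C = 13.8/8.2 = 1.68 mA.
Check: β·I_B = 5.37 mA > I_C = 1.68 mA, confirming saturation.

saturation; I_C ≈ 1.7 mA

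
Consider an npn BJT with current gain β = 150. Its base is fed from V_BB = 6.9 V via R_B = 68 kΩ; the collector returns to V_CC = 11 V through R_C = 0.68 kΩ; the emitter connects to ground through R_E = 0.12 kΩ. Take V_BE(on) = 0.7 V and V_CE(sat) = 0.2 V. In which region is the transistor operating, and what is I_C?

active; I_C ≈ 11 mA

Assume active. Base-emitter loop: I_B = (V_BB − V_BE)/(R_B + (β+1)R_E) = (6.9 − 0.7)/(68 + 151×0.12) = 0.072 mA.
I_C = β·I_B = 150×0.072 = 10.8 mA.
V_CE = V_CC − I_C·R_C − I_E·R_E = 11 − 10.8×0.68 − 10.9×0.12 = 2.35 V > V_CE(sat), so the active-region assumption holds.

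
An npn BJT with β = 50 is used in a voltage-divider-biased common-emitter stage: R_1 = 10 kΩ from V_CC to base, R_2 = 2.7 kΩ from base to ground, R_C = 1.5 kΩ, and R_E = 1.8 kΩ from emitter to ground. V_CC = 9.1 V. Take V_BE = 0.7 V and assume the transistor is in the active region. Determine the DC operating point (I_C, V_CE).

I_C ≈ 0.66 mA, V_CE ≈ 6.9 V

Thevenize the base divider: V_Th = V_CC·R_2/(R_1+R_2) = 9.1×2.7/12.7 = 1.93 V, R_Th = R_1‖R_2 = 2.13 kΩ.
Base-emitter loop: V_Th = I_B·R_Th + V_BE + (β+1)I_B·R_E, so I_B = (1.93 − 0.7) / (2.13 + 51×1.8) = 0.0131 mA.
I_C = β·I_B = 50×0.0131 = 0.657 mA, and I_E = (β+1)I_B = 0.67 mA.
V_CE = V_CC − I_C·R_C − I_E·R_E = 9.1 − 0.657×1.5 − 0.67×1.8 = 6.91 V.
V_CE = 6.91 V > 0.2 V confirms active-region operation.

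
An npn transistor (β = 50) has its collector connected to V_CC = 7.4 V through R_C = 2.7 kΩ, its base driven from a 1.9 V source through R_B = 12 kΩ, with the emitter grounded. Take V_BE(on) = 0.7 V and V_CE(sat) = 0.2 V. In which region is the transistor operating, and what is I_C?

Assume active: I_B = (1.9 − 0.7)/12 = 0.1 mA, giving I_C = β·I_B = 5 mA.
But then V_CE = 7.4 − 5×2.7 = -6.1 V < V_CE(sat) = 0.2 V — impossible in the active region.
So the transistor is saturated. With V_CE = 0.2 V, I_C = (V_CC − 0.2)/R_C = 7.2/2.7 = 2.67 mA.
Check: β·I_B = 5 mA > I_C = 2.67 mA, confirming saturation.

saturation; I_C ≈ 2.7 mA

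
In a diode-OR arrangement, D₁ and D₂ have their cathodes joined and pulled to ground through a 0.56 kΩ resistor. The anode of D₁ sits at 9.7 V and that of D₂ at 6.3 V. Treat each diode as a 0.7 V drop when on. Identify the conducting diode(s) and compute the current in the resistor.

Only D₁ conducts; I_R ≈ 16 mA

Assume both conduct. Then node N would need to be at both 9.7−0.7 = 9 V and 6.3−0.7 = 5.6 V, which is impossible.
Assume only D₁ conducts: V_N = 9.7 − 0.7 = 9 V, so I_R = 9/0.56 = 16.1 mA.
Check D₂: its anode-to-cathode voltage is 6.3 − 9 = -2.7 V < 0.7 V, so it is off. The assumption is consistent.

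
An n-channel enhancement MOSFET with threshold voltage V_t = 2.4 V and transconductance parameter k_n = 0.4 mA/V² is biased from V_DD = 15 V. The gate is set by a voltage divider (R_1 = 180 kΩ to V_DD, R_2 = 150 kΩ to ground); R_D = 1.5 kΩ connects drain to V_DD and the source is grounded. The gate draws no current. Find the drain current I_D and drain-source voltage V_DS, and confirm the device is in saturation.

V_G = V_DD·R_2/(R_1+R_2) = 15×150/330 = 6.82 V. With the source grounded, V_GS = V_G = 6.82 V.
Assume saturation: I_D = (k_n/2)(V_GS − V_t)² = (0.4/2)×(6.82 − 2.4)² = 0.2×4.42² = 3.9 mA.
V_DS = V_DD − I_D·R_D = 15 − 3.9×1.5 = 9.14 V.
Saturation requires V_DS ≥ V_GS − V_t = 4.42 V; 9.14 ≥ 4.42 ✓.

I_D ≈ 3.9 mA, V_DS ≈ 9.1 V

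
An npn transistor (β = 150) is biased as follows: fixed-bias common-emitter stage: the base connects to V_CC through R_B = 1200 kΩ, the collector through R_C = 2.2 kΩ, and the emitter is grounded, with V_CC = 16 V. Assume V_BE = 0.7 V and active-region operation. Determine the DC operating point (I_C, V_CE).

Base loop: V_CC = I_B·R_B + V_BE, so I_B = (16 − 0.7)/1200 kΩ = 0.0128 mA.
In the active region I_C = β·I_B = 150 × 0.0128 = 1.91 mA.
Collector loop: V_CE = V_CC − I_C·R_C = 16 − 1.91×2.2 = 11.8 V.
Since V_CE = 11.8 V > V_CE(sat) ≈ 0.2 V, the transistor is in the active region as assumed.

I_C ≈ 1.9 mA, V_CE ≈ 12 V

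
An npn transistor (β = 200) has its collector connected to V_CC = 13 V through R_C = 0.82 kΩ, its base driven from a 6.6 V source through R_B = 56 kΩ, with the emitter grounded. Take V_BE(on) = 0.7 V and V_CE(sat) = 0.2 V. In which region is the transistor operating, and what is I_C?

saturation; I_C ≈ 16 mA

Assume active: I_B = (6.6 − 0.7)/56 = 0.105 mA, giving I_C = β·I_B = 21.1 mA.
But then V_CE = 13 − 21.1×0.82 = -4.28 V < V_CE(sat) = 0.2 V — impossible in the active region.
So the transistor is saturated. With V_CE = 0.2 V, I_C = (V_CC − 0.2)/R_C = 12.8/0.82 = 15.6 mA.
Check: β·I_B = 21.1 mA > I_C = 15.6 mA, confirming saturation.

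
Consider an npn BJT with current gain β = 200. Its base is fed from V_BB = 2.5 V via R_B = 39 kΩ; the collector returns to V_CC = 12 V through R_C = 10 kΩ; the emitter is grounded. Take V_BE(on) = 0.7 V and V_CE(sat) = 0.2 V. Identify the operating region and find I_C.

Assume active: I_B = (2.5 − 0.7)/39 = 0.0462 mA, giving I_C = β·I_B = 9.23 mA.
But then V_CE = 12 − 9.23×10 = -80.3 V < V_CE(sat) = 0.2 V — impossible in the active region.
So the transistor is saturated. With V_CE = 0.2 V, I_C = (V_CC − 0.2)/R_C = 11.8/10 = 1.18 mA.
Check: β·I_B = 9.23 mA > I_C = 1.18 mA, confirming saturation.

saturation; I_C ≈ 1.2 mA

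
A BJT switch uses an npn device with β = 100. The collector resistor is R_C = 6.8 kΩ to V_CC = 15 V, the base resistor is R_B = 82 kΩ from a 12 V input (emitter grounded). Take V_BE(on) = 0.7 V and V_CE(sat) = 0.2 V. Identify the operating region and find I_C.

saturation; I_C ≈ 2.2 mA

Assume active: I_B = (12 − 0.7)/82 = 0.138 mA, giving I_C = β·I_B = 13.8 mA.
But then V_CE = 15 − 13.8×6.8 = -78.7 V < V_CE(sat) = 0.2 V — impossible in the active region.
So the transistor is saturated. With V_CE = 0.2 V, I_C = (V_CC − 0.2)/R_C = 14.8/6.8 = 2.18 mA.
Check: β·I_B = 13.8 mA > I_C = 2.18 mA, confirming saturation.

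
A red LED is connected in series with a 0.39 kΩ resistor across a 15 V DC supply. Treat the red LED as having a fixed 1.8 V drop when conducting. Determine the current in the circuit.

KVL around the loop: 15 = V_D + I·R = 1.8 + I × 0.39 kΩ.
So I = (15 − 1.8) / 0.39 kΩ = 13.2 / 0.39 = 33.8 mA.

I ≈ 34 mA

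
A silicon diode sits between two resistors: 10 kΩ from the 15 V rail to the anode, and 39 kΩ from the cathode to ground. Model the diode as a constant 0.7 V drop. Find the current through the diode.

I ≈ 0.29 mA

The two resistors are in series with the diode, so KVL gives 15 = I·10 + 0.7 + I·39.
I = (15 − 0.7) / (10 + 39) kΩ = 14.3 / 49 = 0.292 mA.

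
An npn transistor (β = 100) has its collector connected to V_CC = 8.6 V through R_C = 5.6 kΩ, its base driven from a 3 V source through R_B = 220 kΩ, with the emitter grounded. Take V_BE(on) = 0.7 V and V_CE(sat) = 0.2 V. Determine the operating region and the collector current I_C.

Assume active. Base-emitter loop: I_B = (V_BB − V_BE)/R_B = (3 − 0.7)/220 = 0.0105 mA.
I_C = β·I_B = 100×0.0105 = 1.05 mA.
V_CE = V_CC − I_C·R_C = 8.6 − 1.05×5.6 = 2.75 V > V_CE(sat), so the active-region assumption holds.

active; I_C ≈ 1 mA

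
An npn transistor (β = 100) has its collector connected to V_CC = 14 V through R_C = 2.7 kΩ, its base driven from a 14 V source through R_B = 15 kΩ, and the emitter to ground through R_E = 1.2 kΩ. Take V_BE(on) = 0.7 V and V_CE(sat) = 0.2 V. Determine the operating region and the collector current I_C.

Assume active: I_B = (14 − 0.7)/(15 + 101×1.2) = 0.0977 mA, I_C = β·I_B = 9.77 mA.
Then V_CE = 14 − 9.77×2.7 − 9.86×1.2 = -24.2 V < 0.2 V — the active assumption fails.
Re-solve with V_CE = 0.2 V. KCL at the emitter: V_E/R_E = (V_BB−0.7−V_E)/R_B + (V_CC−0.2−V_E)/R_C, giving V_E = 4.72 V.
I_C = (V_CC − 0.2 − V_E)/R_C = (13.8 − 4.72)/2.7 = 3.36 mA.
Check: I_B = (13.3 − 4.72)/15 = 0.572 mA, and β·I_B = 57.2 mA > I_C, confirming saturation.

saturation; I_C ≈ 3.4 mA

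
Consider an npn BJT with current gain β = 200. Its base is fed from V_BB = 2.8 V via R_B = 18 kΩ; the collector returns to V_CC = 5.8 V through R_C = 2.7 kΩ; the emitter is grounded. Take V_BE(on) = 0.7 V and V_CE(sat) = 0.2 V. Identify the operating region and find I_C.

saturation; I_C ≈ 2.1 mA

Assume active: I_B = (2.8 − 0.7)/18 = 0.117 mA, giving I_C = β·I_B = 23.3 mA.
But then V_CE = 5.8 − 23.3×2.7 = -57.2 V < V_CE(sat) = 0.2 V — impossible in the active region.
So the transistor is saturated. With V_CE = 0.2 V, I_C = (V_CC − 0.2)/R_C = 5.6/2.7 = 2.07 mA.
Check: β·I_B = 23.3 mA > I_C = 2.07 mA, confirming saturation.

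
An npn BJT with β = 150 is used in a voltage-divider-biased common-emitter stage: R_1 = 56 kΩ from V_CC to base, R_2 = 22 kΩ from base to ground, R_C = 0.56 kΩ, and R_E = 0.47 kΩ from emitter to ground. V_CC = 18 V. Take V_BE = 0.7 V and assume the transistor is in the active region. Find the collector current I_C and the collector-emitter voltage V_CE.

Thevenize the base divider: V_Th = V_CC·R_2/(R_1+R_2) = 18×22/78 = 5.08 V, R_Th = R_1‖R_2 = 15.8 kΩ.
Base-emitter loop: V_Th = I_B·R_Th + V_BE + (β+1)I_B·R_E, so I_B = (5.08 − 0.7) / (15.8 + 151×0.47) = 0.0504 mA.
I_C = β·I_B = 150×0.0504 = 7.57 mA, and I_E = (β+1)I_B = 7.62 mA.
V_CE = V_CC − I_C·R_C − I_E·R_E = 18 − 7.57×0.56 − 7.62×0.47 = 10.2 V.
V_CE = 10.2 V > 0.2 V confirms active-region operation.

I_C ≈ 7.6 mA, V_CE ≈ 10 V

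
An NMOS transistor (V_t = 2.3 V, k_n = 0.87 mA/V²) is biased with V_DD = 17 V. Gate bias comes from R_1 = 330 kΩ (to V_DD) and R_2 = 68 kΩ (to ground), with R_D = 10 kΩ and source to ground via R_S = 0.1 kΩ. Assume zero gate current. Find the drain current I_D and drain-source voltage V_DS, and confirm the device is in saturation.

V_G = V_DD·R_2/(R_1+R_2) = 17×68/398 = 2.9 V.
Assume saturation: I_D = (k_n/2)(V_GS − V_t)² with V_GS = V_G − I_D·R_S = 2.9 − 0.1·I_D.
Substituting gives 0.00435·I_D² − 1.05·I_D + 0.159 = 0, with roots I_D = 0.151 or 242 mA.
The root I_D = 242 mA gives V_GS = -21.3 V ≤ V_t, so take I_D = 0.151 mA.
Then V_GS = 2.89 V and V_DS = V_DD − I_D(R_D+R_S) = 17 − 0.151×10.1 = 15.5 V.
Saturation requires V_DS ≥ V_GS − V_t = 0.589 V; 15.5 ≥ 0.589 ✓.

I_D ≈ 0.15 mA, V_DS ≈ 15 V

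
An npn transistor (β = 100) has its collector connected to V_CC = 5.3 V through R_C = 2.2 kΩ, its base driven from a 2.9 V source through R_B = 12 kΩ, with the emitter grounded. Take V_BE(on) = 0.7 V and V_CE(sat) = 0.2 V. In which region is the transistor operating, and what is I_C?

Assume active: I_B = (2.9 − 0.7)/12 = 0.183 mA, giving I_C = β·I_B = 18.3 mA.
But then V_CE = 5.3 − 18.3×2.2 = -35 V < V_CE(sat) = 0.2 V — impossible in the active region.
So the transistor is saturated. With V_CE = 0.2 V, I_C = (V_CC − 0.2)/R_C = 5.1/2.2 = 2.32 mA.
Check: β·I_B = 18.3 mA > I_C = 2.32 mA, confirming saturation.

saturation; I_C ≈ 2.3 mA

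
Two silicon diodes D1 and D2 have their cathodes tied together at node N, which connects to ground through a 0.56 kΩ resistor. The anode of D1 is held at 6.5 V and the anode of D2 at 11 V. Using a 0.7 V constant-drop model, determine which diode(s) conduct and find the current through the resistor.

Assume both conduct. Then node N would need to be at both 6.5−0.7 = 5.8 V and 11−0.7 = 10.3 V, which is impossible.
Assume only D2 conducts: V_N = 11 − 0.7 = 10.3 V, so I_R = 10.3/0.56 = 18.4 mA.
Check D1: its anode-to-cathode voltage is 6.5 − 10.3 = -3.8 V < 0.7 V, so it is off. The assumption is consistent.

Only D2 conducts; I_R ≈ 18 mA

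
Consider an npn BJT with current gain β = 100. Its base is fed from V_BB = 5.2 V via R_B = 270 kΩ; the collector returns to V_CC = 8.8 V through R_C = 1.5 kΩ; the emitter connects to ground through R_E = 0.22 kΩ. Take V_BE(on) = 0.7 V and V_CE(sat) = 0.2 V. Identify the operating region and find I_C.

Assume active. Base-emitter loop: I_B = (V_BB − V_BE)/(R_B + (β+1)R_E) = (5.2 − 0.7)/(270 + 101×0.22) = 0.0154 mA.
I_C = β·I_B = 100×0.0154 = 1.54 mA.
V_CE = V_CC − I_C·R_C − I_E·R_E = 8.8 − 1.54×1.5 − 1.56×0.22 = 6.15 V > V_CE(sat), so the active-region assumption holds.

active; I_C ≈ 1.5 mA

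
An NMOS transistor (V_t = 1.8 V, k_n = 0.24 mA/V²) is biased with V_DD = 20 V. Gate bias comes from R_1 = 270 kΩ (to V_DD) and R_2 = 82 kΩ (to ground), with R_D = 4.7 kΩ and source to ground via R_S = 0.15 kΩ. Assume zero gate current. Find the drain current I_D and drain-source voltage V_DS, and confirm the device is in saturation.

I_D ≈ 0.89 mA, V_DS ≈ 16 V

V_G = V_DD·R_2/(R_1+R_2) = 20×82/352 = 4.66 V.
Assume saturation: I_D = (k_n/2)(V_GS − V_t)² with V_GS = V_G − I_D·R_S = 4.66 − 0.15·I_D.
Substituting gives 0.0027·I_D² − 1.1·I_D + 0.981 = 0, with roots I_D = 0.891 or 408 mA.
The root I_D = 408 mA gives V_GS = -56.5 V ≤ V_t, so take I_D = 0.891 mA.
Then V_GS = 4.53 V and V_DS = V_DD − I_D(R_D+R_S) = 20 − 0.891×4.85 = 15.7 V.
Saturation requires V_DS ≥ V_GS − V_t = 2.73 V; 15.7 ≥ 2.73 ✓.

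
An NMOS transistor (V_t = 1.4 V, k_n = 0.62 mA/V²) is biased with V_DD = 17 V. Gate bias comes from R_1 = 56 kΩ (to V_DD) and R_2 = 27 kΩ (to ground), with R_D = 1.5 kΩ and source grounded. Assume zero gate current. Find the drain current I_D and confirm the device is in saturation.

V_G = V_DD·R_2/(R_1+R_2) = 17×27/83 = 5.53 V. With the source grounded, V_GS = V_G = 5.53 V.
Assume saturation: I_D = (k_n/2)(V_GS − V_t)² = (0.62/2)×(5.53 − 1.4)² = 0.31×4.13² = 5.29 mA.
V_DS = V_DD − I_D·R_D = 17 − 5.29×1.5 = 9.07 V.
Saturation requires V_DS ≥ V_GS − V_t = 4.13 V; 9.07 ≥ 4.13 ✓.

I_D ≈ 5.3 mA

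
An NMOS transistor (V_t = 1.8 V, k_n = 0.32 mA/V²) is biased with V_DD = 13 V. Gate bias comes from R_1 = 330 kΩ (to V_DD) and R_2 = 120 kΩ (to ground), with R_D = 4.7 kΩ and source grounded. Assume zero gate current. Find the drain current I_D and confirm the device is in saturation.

V_G = V_DD·R_2/(R_1+R_2) = 13×120/450 = 3.47 V. With the source grounded, V_GS = V_G = 3.47 V.
Assume saturation: I_D = (k_n/2)(V_GS − V_t)² = (0.32/2)×(3.47 − 1.8)² = 0.16×1.67² = 0.444 mA.
V_DS = V_DD − I_D·R_D = 13 − 0.444×4.7 = 10.9 V.
Saturation requires V_DS ≥ V_GS − V_t = 1.67 V; 10.9 ≥ 1.67 ✓.

I_D ≈ 0.44 mA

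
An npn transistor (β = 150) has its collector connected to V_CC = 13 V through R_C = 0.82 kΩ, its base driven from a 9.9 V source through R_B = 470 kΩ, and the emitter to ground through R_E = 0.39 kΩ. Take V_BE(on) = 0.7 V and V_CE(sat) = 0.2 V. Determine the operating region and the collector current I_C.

Assume active. Base-emitter loop: I_B = (V_BB − V_BE)/(R_B + (β+1)R_E) = (9.9 − 0.7)/(470 + 151×0.39) = 0.0174 mA.
I_C = β·I_B = 150×0.0174 = 2.61 mA.
V_CE = V_CC − I_C·R_C − I_E·R_E = 13 − 2.61×0.82 − 2.63×0.39 = 9.84 V > V_CE(sat), so the active-region assumption holds.

active; I_C ≈ 2.6 mA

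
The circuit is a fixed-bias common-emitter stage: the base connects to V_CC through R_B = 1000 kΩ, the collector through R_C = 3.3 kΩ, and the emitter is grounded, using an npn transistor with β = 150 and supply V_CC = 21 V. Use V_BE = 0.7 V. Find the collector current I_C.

Base loop: V_CC = I_B·R_B + V_BE, so I_B = (21 − 0.7)/1000 kΩ = 0.0203 mA.
In the active region I_C = β·I_B = 150 × 0.0203 = 3.05 mA.
Collector loop: V_CE = V_CC − I_C·R_C = 21 − 3.05×3.3 = 11 V.
Since V_CE = 11 V > V_CE(sat) ≈ 0.2 V, the transistor is in the active region as assumed.

I_C ≈ 3 mA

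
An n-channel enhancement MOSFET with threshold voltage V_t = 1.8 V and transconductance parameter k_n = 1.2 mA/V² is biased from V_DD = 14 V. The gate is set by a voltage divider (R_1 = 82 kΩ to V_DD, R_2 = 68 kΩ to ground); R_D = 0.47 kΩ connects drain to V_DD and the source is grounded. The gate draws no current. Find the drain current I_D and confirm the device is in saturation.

V_G = V_DD·R_2/(R_1+R_2) = 14×68/150 = 6.35 V. With the source grounded, V_GS = V_G = 6.35 V.
Assume saturation: I_D = (k_n/2)(V_GS − V_t)² = (1.2/2)×(6.35 − 1.8)² = 0.6×4.55² = 12.4 mA.
V_DS = V_DD − I_D·R_D = 14 − 12.4×0.47 = 8.17 V.
Saturation requires V_DS ≥ V_GS − V_t = 4.55 V; 8.17 ≥ 4.55 ✓.

I_D ≈ 12 mA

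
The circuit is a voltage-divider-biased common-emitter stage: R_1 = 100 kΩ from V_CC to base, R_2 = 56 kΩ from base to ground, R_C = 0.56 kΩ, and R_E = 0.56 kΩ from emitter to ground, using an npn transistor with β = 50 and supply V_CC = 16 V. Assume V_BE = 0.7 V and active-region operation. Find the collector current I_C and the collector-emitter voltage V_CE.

I_C ≈ 3.9 mA, V_CE ≈ 12 V

Thevenize the base divider: V_Th = V_CC·R_2/(R_1+R_2) = 16×56/156 = 5.74 V, R_Th = R_1‖R_2 = 35.9 kΩ.
Base-emitter loop: V_Th = I_B·R_Th + V_BE + (β+1)I_B·R_E, so I_B = (5.74 − 0.7) / (35.9 + 51×0.56) = 0.0782 mA.
I_C = β·I_B = 50×0.0782 = 3.91 mA, and I_E = (β+1)I_B = 3.99 mA.
V_CE = V_CC − I_C·R_C − I_E·R_E = 16 − 3.91×0.56 − 3.99×0.56 = 11.6 V.
V_CE = 11.6 V > 0.2 V confirms active-region operation.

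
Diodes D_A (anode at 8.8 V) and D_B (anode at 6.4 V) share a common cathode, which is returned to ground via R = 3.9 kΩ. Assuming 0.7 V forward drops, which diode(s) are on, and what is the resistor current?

Only D_A conducts; I_R ≈ 2.1 mA

Assume both conduct. Then node N would need to be at both 8.8−0.7 = 8.1 V and 6.4−0.7 = 5.7 V, which is impossible.
Assume only D_A conducts: V_N = 8.8 − 0.7 = 8.1 V, so I_R = 8.1/3.9 = 2.08 mA.
Check D_B: its anode-to-cathode voltage is 6.4 − 8.1 = -1.7 V < 0.7 V, so it is off. The assumption is consistent.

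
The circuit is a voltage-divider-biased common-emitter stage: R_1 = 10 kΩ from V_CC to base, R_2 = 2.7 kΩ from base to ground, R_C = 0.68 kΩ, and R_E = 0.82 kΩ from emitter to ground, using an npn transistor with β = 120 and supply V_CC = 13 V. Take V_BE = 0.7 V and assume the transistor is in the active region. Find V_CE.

V_CE ≈ 9.3 V

Thevenize the base divider: V_Th = V_CC·R_2/(R_1+R_2) = 13×2.7/12.7 = 2.76 V, R_Th = R_1‖R_2 = 2.13 kΩ.
Base-emitter loop: V_Th = I_B·R_Th + V_BE + (β+1)I_B·R_E, so I_B = (2.76 − 0.7) / (2.13 + 121×0.82) = 0.0204 mA.
I_C = β·I_B = 120×0.0204 = 2.44 mA, and I_E = (β+1)I_B = 2.46 mA.
V_CE = V_CC − I_C·R_C − I_E·R_E = 13 − 2.44×0.68 − 2.46×0.82 = 9.32 V.
V_CE = 9.32 V > 0.2 V confirms active-region operation.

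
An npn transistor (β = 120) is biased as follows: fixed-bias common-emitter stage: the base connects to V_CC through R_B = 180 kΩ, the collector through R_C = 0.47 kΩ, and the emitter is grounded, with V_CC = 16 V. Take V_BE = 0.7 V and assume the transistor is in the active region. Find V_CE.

V_CE ≈ 11 V

Base loop: V_CC = I_B·R_B + V_BE, so I_B = (16 − 0.7)/180 kΩ = 0.085 mA.
In the active region I_C = β·I_B = 120 × 0.085 = 10.2 mA.
Collector loop: V_CE = V_CC − I_C·R_C = 16 − 10.2×0.47 = 11.2 V.
Since V_CE = 11.2 V > V_CE(sat) ≈ 0.2 V, the transistor is in the active region as assumed.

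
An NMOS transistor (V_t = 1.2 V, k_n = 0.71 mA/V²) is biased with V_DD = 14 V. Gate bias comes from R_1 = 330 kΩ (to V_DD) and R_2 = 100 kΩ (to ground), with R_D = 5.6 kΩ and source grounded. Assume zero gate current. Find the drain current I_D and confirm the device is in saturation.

V_G = V_DD·R_2/(R_1+R_2) = 14×100/430 = 3.26 V. With the source grounded, V_GS = V_G = 3.26 V.
Assume saturation: I_D = (k_n/2)(V_GS − V_t)² = (0.71/2)×(3.26 − 1.2)² = 0.355×2.06² = 1.5 mA.
V_DS = V_DD − I_D·R_D = 14 − 1.5×5.6 = 5.6 V.
Saturation requires V_DS ≥ V_GS − V_t = 2.06 V; 5.6 ≥ 2.06 ✓.

I_D ≈ 1.5 mA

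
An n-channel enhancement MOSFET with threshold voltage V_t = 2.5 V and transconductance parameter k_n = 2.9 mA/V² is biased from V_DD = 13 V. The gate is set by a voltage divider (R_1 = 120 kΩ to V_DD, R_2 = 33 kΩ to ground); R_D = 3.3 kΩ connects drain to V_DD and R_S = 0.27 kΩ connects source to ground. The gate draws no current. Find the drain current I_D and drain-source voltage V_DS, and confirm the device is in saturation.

I_D ≈ 0.11 mA, V_DS ≈ 13 V

V_G = V_DD·R_2/(R_1+R_2) = 13×33/153 = 2.8 V.
Assume saturation: I_D = (k_n/2)(V_GS − V_t)² with V_GS = V_G − I_D·R_S = 2.8 − 0.27·I_D.
Substituting gives 0.106·I_D² − 1.24·I_D + 0.134 = 0, with roots I_D = 0.109 or 11.6 mA.
The root I_D = 11.6 mA gives V_GS = -0.329 V ≤ V_t, so take I_D = 0.109 mA.
Then V_GS = 2.77 V and V_DS = V_DD − I_D(R_D+R_S) = 13 − 0.109×3.57 = 12.6 V.
Saturation requires V_DS ≥ V_GS − V_t = 0.274 V; 12.6 ≥ 0.274 ✓.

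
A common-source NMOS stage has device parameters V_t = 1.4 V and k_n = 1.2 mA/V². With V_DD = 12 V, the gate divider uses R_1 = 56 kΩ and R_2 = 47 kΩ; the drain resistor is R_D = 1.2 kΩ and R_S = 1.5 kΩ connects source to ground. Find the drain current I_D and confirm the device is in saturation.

V_G = V_DD·R_2/(R_1+R_2) = 12×47/103 = 5.48 V.
Assume saturation: I_D = (k_n/2)(V_GS − V_t)² with V_GS = V_G − I_D·R_S = 5.48 − 1.5·I_D.
Substituting gives 1.35·I_D² − 8.34·I_D + 9.97 = 0, with roots I_D = 1.62 or 4.55 mA.
The root I_D = 4.55 mA gives V_GS = -1.35 V ≤ V_t, so take I_D = 1.62 mA.
Then V_GS = 3.04 V and V_DS = V_DD − I_D(R_D+R_S) = 12 − 1.62×2.7 = 7.62 V.
Saturation requires V_DS ≥ V_GS − V_t = 1.64 V; 7.62 ≥ 1.64 ✓.

I_D ≈ 1.6 mA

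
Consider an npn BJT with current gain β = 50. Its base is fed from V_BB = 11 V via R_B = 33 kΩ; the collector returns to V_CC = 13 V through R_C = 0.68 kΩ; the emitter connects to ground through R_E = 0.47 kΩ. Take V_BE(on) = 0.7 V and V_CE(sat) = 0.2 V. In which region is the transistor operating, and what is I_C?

Assume active. Base-emitter loop: I_B = (V_BB − V_BE)/(R_B + (β+1)R_E) = (11 − 0.7)/(33 + 51×0.47) = 0.181 mA.
I_C = β·I_B = 50×0.181 = 9.04 mA.
V_CE = V_CC − I_C·R_C − I_E·R_E = 13 − 9.04×0.68 − 9.22×0.47 = 2.52 V > V_CE(sat), so the active-region assumption holds.

active; I_C ≈ 9 mA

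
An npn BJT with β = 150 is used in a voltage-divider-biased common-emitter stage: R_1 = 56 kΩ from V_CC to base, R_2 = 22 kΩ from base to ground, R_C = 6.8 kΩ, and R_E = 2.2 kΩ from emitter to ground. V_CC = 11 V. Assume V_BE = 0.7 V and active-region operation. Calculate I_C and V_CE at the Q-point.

I_C ≈ 1 mA, V_CE ≈ 1.7 V

Thevenize the base divider: V_Th = V_CC·R_2/(R_1+R_2) = 11×22/78 = 3.1 V, R_Th = R_1‖R_2 = 15.8 kΩ.
Base-emitter loop: V_Th = I_B·R_Th + V_BE + (β+1)I_B·R_E, so I_B = (3.1 − 0.7) / (15.8 + 151×2.2) = 0.0069 mA.
I_C = β·I_B = 150×0.0069 = 1.04 mA, and I_E = (β+1)I_B = 1.04 mA.
V_CE = V_CC − I_C·R_C − I_E·R_E = 11 − 1.04×6.8 − 1.04×2.2 = 1.66 V.
V_CE = 1.66 V > 0.2 V confirms active-region operation.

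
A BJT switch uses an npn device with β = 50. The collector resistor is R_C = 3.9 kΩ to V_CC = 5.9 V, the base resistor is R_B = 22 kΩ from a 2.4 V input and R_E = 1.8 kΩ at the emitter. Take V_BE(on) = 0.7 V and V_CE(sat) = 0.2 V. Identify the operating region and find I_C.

active; I_C ≈ 0.75 mA

Assume active. Base-emitter loop: I_B = (V_BB − V_BE)/(R_B + (β+1)R_E) = (2.4 − 0.7)/(22 + 51×1.8) = 0.0149 mA.
I_C = β·I_B = 50×0.0149 = 0.747 mA.
V_CE = V_CC − I_C·R_C − I_E·R_E = 5.9 − 0.747×3.9 − 0.762×1.8 = 1.62 V > V_CE(sat), so the active-region assumption holds.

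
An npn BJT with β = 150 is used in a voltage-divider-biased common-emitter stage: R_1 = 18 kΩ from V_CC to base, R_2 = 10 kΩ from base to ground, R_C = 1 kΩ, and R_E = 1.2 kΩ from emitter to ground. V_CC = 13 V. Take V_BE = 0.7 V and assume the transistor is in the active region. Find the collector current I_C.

Thevenize the base divider: V_Th = V_CC·R_2/(R_1+R_2) = 13×10/28 = 4.64 V, R_Th = R_1‖R_2 = 6.43 kΩ.
Base-emitter loop: V_Th = I_B·R_Th + V_BE + (β+1)I_B·R_E, so I_B = (4.64 − 0.7) / (6.43 + 151×1.2) = 0.021 mA.
I_C = β·I_B = 150×0.021 = 3.15 mA, and I_E = (β+1)I_B = 3.17 mA.
V_CE = V_CC − I_C·R_C − I_E·R_E = 13 − 3.15×1 − 3.17×1.2 = 6.04 V.
V_CE = 6.04 V > 0.2 V confirms active-region operation.

I_C ≈ 3.2 mA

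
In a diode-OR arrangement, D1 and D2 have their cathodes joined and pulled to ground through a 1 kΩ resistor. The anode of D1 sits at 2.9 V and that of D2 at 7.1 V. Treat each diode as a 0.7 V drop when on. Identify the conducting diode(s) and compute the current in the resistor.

Only D2 conducts; I_R ≈ 6.4 mA

Assume both conduct. Then node N would need to be at both 2.9−0.7 = 2.2 V and 7.1−0.7 = 6.4 V, which is impossible.
Assume only D2 conducts: V_N = 7.1 − 0.7 = 6.4 V, so I_R = 6.4/1 = 6.4 mA.
Check D1: its anode-to-cathode voltage is 2.9 − 6.4 = -3.5 V < 0.7 V, so it is off. The assumption is consistent.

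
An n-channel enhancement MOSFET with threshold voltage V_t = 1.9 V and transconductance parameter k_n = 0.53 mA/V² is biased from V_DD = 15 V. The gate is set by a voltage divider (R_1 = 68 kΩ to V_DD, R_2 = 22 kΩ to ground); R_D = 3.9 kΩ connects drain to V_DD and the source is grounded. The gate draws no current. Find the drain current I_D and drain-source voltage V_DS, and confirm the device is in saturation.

I_D ≈ 0.83 mA, V_DS ≈ 12 V

V_G = V_DD·R_2/(R_1+R_2) = 15×22/90 = 3.67 V. With the source grounded, V_GS = V_G = 3.67 V.
Assume saturation: I_D = (k_n/2)(V_GS − V_t)² = (0.53/2)×(3.67 − 1.9)² = 0.265×1.77² = 0.827 mA.
V_DS = V_DD − I_D·R_D = 15 − 0.827×3.9 = 11.8 V.
Saturation requires V_DS ≥ V_GS − V_t = 1.77 V; 11.8 ≥ 1.77 ✓.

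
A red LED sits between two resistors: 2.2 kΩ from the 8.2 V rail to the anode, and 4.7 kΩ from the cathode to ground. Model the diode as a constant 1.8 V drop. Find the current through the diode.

I ≈ 0.93 mA

The two resistors are in series with the diode, so KVL gives 8.2 = I·2.2 + 1.8 + I·4.7.
I = (8.2 − 1.8) / (2.2 + 4.7) kΩ = 6.4 / 6.9 = 0.928 mA.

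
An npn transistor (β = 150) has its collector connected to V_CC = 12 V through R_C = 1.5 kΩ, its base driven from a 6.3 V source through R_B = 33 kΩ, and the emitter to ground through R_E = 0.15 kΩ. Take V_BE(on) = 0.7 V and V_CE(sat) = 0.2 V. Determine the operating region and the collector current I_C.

Assume active: I_B = (6.3 − 0.7)/(33 + 151×0.15) = 0.101 mA, I_C = β·I_B = 15.1 mA.
Then V_CE = 12 − 15.1×1.5 − 15.2×0.15 = -12.9 V < 0.2 V — the active assumption fails.
Re-solve with V_CE = 0.2 V. KCL at the emitter: V_E/R_E = (V_BB−0.7−V_E)/R_B + (V_CC−0.2−V_E)/R_C, giving V_E = 1.09 V.
I_C = (V_CC − 0.2 − V_E)/R_C = (11.8 − 1.09)/1.5 = 7.14 mA.
Check: I_B = (5.6 − 1.09)/33 = 0.137 mA, and β·I_B = 20.5 mA > I_C, confirming saturation.

saturation; I_C ≈ 7.1 mA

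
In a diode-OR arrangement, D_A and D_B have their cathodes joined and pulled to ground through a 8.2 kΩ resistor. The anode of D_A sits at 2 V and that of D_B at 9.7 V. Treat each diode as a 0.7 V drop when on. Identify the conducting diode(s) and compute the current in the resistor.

Assume both conduct. Then node N would need to be at both 2−0.7 = 1.3 V and 9.7−0.7 = 9 V, which is impossible.
Assume only D_B conducts: V_N = 9.7 − 0.7 = 9 V, so I_R = 9/8.2 = 1.1 mA.
Check D_A: its anode-to-cathode voltage is 2 − 9 = -7 V < 0.7 V, so it is off. The assumption is consistent.

Only D_B conducts; I_R ≈ 1.1 mA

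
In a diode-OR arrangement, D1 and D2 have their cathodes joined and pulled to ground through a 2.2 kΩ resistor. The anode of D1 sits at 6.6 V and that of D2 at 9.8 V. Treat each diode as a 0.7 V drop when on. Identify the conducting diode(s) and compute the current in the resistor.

Only D2 conducts; I_R ≈ 4.1 mA

Assume both conduct. Then node N would need to be at both 6.6−0.7 = 5.9 V and 9.8−0.7 = 9.1 V, which is impossible.
Assume only D2 conducts: V_N = 9.8 − 0.7 = 9.1 V, so I_R = 9.1/2.2 = 4.14 mA.
Check D1: its anode-to-cathode voltage is 6.6 − 9.1 = -2.5 V < 0.7 V, so it is off. The assumption is consistent.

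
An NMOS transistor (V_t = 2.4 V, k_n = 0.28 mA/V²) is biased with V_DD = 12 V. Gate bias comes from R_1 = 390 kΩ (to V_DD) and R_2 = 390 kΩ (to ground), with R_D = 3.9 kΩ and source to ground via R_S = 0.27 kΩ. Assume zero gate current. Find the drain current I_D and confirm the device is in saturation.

I_D ≈ 1.4 mA

V_G = V_DD·R_2/(R_1+R_2) = 12×390/780 = 6 V.
Assume saturation: I_D = (k_n/2)(V_GS − V_t)² with V_GS = V_G − I_D·R_S = 6 − 0.27·I_D.
Substituting gives 0.0102·I_D² − 1.27·I_D + 1.81 = 0, with roots I_D = 1.44 or 123 mA.
The root I_D = 123 mA gives V_GS = -27.3 V ≤ V_t, so take I_D = 1.44 mA.
Then V_GS = 5.61 V and V_DS = V_DD − I_D(R_D+R_S) = 12 − 1.44×4.17 = 5.98 V.
Saturation requires V_DS ≥ V_GS − V_t = 3.21 V; 5.98 ≥ 3.21 ✓.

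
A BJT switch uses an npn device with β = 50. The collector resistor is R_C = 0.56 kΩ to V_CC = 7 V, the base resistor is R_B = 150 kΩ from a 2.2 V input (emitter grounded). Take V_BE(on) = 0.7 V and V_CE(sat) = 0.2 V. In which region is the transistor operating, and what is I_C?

active; I_C ≈ 0.5 mA

Assume active. Base-emitter loop: I_B = (V_BB − V_BE)/R_B = (2.2 − 0.7)/150 = 0.01 mA.
I_C = β·I_B = 50×0.01 = 0.5 mA.
V_CE = V_CC − I_C·R_C = 7 − 0.5×0.56 = 6.72 V > V_CE(sat), so the active-region assumption holds.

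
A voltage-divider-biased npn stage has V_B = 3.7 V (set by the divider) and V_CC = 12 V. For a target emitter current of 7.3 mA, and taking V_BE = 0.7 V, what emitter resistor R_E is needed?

V_E = V_B − V_BE = 3.7 − 0.7 = 3 V.
R_E = V_E / I_E = 3 / 7.3 = 0.411 kΩ.

R_E ≈ 0.41 kΩ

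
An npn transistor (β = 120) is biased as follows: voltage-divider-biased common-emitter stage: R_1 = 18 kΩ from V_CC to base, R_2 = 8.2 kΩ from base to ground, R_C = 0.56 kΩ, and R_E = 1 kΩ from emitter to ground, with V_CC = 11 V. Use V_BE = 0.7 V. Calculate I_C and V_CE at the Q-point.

I_C ≈ 2.6 mA, V_CE ≈ 6.9 V

Thevenize the base divider: V_Th = V_CC·R_2/(R_1+R_2) = 11×8.2/26.2 = 3.44 V, R_Th = R_1‖R_2 = 5.63 kΩ.
Base-emitter loop: V_Th = I_B·R_Th + V_BE + (β+1)I_B·R_E, so I_B = (3.44 − 0.7) / (5.63 + 121×1) = 0.0217 mA.
I_C = β·I_B = 120×0.0217 = 2.6 mA, and I_E = (β+1)I_B = 2.62 mA.
V_CE = V_CC − I_C·R_C − I_E·R_E = 11 − 2.6×0.56 − 2.62×1 = 6.92 V.
V_CE = 6.92 V > 0.2 V confirms active-region operation.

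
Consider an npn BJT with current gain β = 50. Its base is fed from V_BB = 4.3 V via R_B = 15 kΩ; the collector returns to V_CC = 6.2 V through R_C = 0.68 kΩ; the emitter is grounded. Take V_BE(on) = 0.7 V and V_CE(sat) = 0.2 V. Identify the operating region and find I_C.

Assume active: I_B = (4.3 − 0.7)/15 = 0.24 mA, giving I_C = β·I_B = 12 mA.
But then V_CE = 6.2 − 12×0.68 = -1.96 V < V_CE(sat) = 0.2 V — impossible in the active region.
So the transistor is saturated. With V_CE = 0.2 V, I_C = (V_CC − 0.2)/R_C = 6/0.68 = 8.82 mA.
Check: β·I_B = 12 mA > I_C = 8.82 mA, confirming saturation.

saturation; I_C ≈ 8.8 mA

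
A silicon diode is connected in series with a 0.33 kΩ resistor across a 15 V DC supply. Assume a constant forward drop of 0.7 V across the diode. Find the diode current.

KVL around the loop: 15 = V_D + I·R = 0.7 + I × 0.33 kΩ.
So I = (15 − 0.7) / 0.33 kΩ = 14.3 / 0.33 = 43.3 mA.

I ≈ 43 mA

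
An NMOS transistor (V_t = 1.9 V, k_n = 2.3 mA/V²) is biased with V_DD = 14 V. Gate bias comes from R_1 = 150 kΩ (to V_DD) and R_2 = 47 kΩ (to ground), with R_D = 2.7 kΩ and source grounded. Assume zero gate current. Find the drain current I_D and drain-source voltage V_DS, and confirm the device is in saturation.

V_G = V_DD·R_2/(R_1+R_2) = 14×47/197 = 3.34 V. With the source grounded, V_GS = V_G = 3.34 V.
Assume saturation: I_D = (k_n/2)(V_GS − V_t)² = (2.3/2)×(3.34 − 1.9)² = 1.15×1.44² = 2.38 mA.
V_DS = V_DD − I_D·R_D = 14 − 2.38×2.7 = 7.56 V.
Saturation requires V_DS ≥ V_GS − V_t = 1.44 V; 7.56 ≥ 1.44 ✓.

I_D ≈ 2.4 mA, V_DS ≈ 7.6 V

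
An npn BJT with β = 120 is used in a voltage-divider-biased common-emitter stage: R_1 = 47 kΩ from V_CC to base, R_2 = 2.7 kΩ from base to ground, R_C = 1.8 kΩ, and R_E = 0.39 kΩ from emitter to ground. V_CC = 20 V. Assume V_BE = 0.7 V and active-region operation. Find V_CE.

Thevenize the base divider: V_Th = V_CC·R_2/(R_1+R_2) = 20×2.7/49.7 = 1.09 V, R_Th = R_1‖R_2 = 2.55 kΩ.
Base-emitter loop: V_Th = I_B·R_Th + V_BE + (β+1)I_B·R_E, so I_B = (1.09 − 0.7) / (2.55 + 121×0.39) = 0.00777 mA.
I_C = β·I_B = 120×0.00777 = 0.932 mA, and I_E = (β+1)I_B = 0.94 mA.
V_CE = V_CC − I_C·R_C − I_E·R_E = 20 − 0.932×1.8 − 0.94×0.39 = 18 V.
V_CE = 18 V > 0.2 V confirms active-region operation.

V_CE ≈ 18 V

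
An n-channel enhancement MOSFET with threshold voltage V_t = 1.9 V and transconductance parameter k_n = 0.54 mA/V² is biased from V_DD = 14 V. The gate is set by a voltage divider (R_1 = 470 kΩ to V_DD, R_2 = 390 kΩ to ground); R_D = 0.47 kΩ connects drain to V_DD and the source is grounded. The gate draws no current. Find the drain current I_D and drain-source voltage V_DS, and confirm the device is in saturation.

V_G = V_DD·R_2/(R_1+R_2) = 14×390/860 = 6.35 V. With the source grounded, V_GS = V_G = 6.35 V.
Assume saturation: I_D = (k_n/2)(V_GS − V_t)² = (0.54/2)×(6.35 − 1.9)² = 0.27×4.45² = 5.34 mA.
V_DS = V_DD − I_D·R_D = 14 − 5.34×0.47 = 11.5 V.
Saturation requires V_DS ≥ V_GS − V_t = 4.45 V; 11.5 ≥ 4.45 ✓.

I_D ≈ 5.3 mA, V_DS ≈ 11 V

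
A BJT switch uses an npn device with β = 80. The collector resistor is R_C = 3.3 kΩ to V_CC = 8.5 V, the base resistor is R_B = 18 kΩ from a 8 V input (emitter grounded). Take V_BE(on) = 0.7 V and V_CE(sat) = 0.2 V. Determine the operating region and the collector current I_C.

saturation; I_C ≈ 2.5 mA

Assume active: I_B = (8 − 0.7)/18 = 0.406 mA, giving I_C = β·I_B = 32.4 mA.
But then V_CE = 8.5 − 32.4×3.3 = -98.6 V < V_CE(sat) = 0.2 V — impossible in the active region.
So the transistor is saturated. With V_CE = 0.2 V, I_C = (V_CC − 0.2)/R_C = 8.3/3.3 = 2.52 mA.
Check: β·I_B = 32.4 mA > I_C = 2.52 mA, confirming saturation.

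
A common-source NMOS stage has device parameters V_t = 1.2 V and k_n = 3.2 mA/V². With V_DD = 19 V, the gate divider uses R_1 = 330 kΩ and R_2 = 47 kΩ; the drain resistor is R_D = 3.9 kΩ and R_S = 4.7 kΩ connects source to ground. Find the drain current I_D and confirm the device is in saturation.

V_G = V_DD·R_2/(R_1+R_2) = 19×47/377 = 2.37 V.
Assume saturation: I_D = (k_n/2)(V_GS − V_t)² with V_GS = V_G − I_D·R_S = 2.37 − 4.7·I_D.
Substituting gives 35.3·I_D² − 18.6·I_D + 2.19 = 0, with roots I_D = 0.178 or 0.348 mA.
The root I_D = 0.348 mA gives V_GS = 0.734 V ≤ V_t, so take I_D = 0.178 mA.
Then V_GS = 1.53 V and V_DS = V_DD − I_D(R_D+R_S) = 19 − 0.178×8.6 = 17.5 V.
Saturation requires V_DS ≥ V_GS − V_t = 0.333 V; 17.5 ≥ 0.333 ✓.

I_D ≈ 0.18 mA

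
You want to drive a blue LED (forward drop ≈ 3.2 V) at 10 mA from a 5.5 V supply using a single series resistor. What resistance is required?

R ≈ 0.23 kΩ

The resistor drops V_S − V_D = 5.5 − 3.2 = 2.3 V at 10 mA.
R = 2.3 V / 10 mA = 0.23 kΩ.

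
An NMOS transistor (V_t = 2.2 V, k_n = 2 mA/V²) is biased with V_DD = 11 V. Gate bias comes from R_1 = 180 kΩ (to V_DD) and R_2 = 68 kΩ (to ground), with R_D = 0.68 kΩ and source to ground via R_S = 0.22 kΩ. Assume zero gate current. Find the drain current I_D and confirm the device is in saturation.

V_G = V_DD·R_2/(R_1+R_2) = 11×68/248 = 3.02 V.
Assume saturation: I_D = (k_n/2)(V_GS − V_t)² with V_GS = V_G − I_D·R_S = 3.02 − 0.22·I_D.
Substituting gives 0.0484·I_D² − 1.36·I_D + 0.666 = 0, with roots I_D = 0.499 or 27.6 mA.
The root I_D = 27.6 mA gives V_GS = -3.05 V ≤ V_t, so take I_D = 0.499 mA.
Then V_GS = 2.91 V and V_DS = V_DD − I_D(R_D+R_S) = 11 − 0.499×0.9 = 10.6 V.
Saturation requires V_DS ≥ V_GS − V_t = 0.706 V; 10.6 ≥ 0.706 ✓.

I_D ≈ 0.5 mA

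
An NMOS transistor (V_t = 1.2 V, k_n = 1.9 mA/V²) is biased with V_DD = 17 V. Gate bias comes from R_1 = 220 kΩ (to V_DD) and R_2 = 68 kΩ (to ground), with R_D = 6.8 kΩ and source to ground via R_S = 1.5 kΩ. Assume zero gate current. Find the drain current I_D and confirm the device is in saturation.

V_G = V_DD·R_2/(R_1+R_2) = 17×68/288 = 4.01 V.
Assume saturation: I_D = (k_n/2)(V_GS − V_t)² with V_GS = V_G − I_D·R_S = 4.01 − 1.5·I_D.
Substituting gives 2.14·I_D² − 9.02·I_D + 7.52 = 0, with roots I_D = 1.14 or 3.08 mA.
The root I_D = 3.08 mA gives V_GS = -0.599 V ≤ V_t, so take I_D = 1.14 mA.
Then V_GS = 2.3 V and V_DS = V_DD − I_D(R_D+R_S) = 17 − 1.14×8.3 = 7.5 V.
Saturation requires V_DS ≥ V_GS − V_t = 1.1 V; 7.5 ≥ 1.1 ✓.

I_D ≈ 1.1 mA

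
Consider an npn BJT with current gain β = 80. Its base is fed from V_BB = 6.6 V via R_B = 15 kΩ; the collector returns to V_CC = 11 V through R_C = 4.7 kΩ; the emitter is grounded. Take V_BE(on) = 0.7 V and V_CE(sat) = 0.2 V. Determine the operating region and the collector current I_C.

Assume active: I_B = (6.6 − 0.7)/15 = 0.393 mA, giving I_C = β·I_B = 31.5 mA.
But then V_CE = 11 − 31.5×4.7 = -137 V < V_CE(sat) = 0.2 V — impossible in the active region.
So the transistor is saturated. With V_CE = 0.2 V, I_C = (V_CC − 0.2)/R_C = 10.8/4.7 = 2.3 mA.
Check: β·I_B = 31.5 mA > I_C = 2.3 mA, confirming saturation.

saturation; I_C ≈ 2.3 mA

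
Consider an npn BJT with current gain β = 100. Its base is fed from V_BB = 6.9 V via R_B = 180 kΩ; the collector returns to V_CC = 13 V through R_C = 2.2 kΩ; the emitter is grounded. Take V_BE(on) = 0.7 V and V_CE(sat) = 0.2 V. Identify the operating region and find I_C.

Assume active. Base-emitter loop: I_B = (V_BB − V_BE)/R_B = (6.9 − 0.7)/180 = 0.0344 mA.
I_C = β·I_B = 100×0.0344 = 3.44 mA.
V_CE = V_CC − I_C·R_C = 13 − 3.44×2.2 = 5.42 V > V_CE(sat), so the active-region assumption holds.

active; I_C ≈ 3.4 mA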